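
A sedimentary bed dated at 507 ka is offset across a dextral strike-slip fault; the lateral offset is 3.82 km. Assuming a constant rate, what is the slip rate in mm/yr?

rate = 3.82 km / 507 ka = 0.00753 m/yr = 7.53 mm/yr

7.53 mm/yr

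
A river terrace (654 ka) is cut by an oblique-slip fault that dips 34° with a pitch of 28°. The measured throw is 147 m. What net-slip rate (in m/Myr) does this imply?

dip-slip = throw / sin(dip) = 147 / sin(34°) = 262.9 m
net slip = dip-slip / sin(rake) = 262.9 / sin(28°) = 559.9 m
rate = 559.9 m / 654 ka = 0.000856 m/yr = 856 m/Myr

856 m/Myr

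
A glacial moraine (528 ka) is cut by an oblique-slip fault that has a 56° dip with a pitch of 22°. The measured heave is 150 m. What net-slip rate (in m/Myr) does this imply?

dip-slip = heave / cos(dip) = 150 / cos(56°) = 268.2 m
net slip = dip-slip / sin(rake) = 268.2 / sin(22°) = 716.1 m
rate = 716.1 m / 528 ka = 0.00136 m/yr = 1360 m/Myr

1360 m/Myr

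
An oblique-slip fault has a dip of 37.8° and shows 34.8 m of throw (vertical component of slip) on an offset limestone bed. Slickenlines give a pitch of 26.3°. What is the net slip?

128 m

dip-slip = throw / sin(dip) = 34.8 / sin(37.8°) = 56.78 m
net slip = dip-slip / sin(rake) = 56.78 / sin(26.3°) = 128 m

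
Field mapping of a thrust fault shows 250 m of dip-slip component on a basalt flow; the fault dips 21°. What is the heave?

heave = dip-slip × cos(dip) = 250 m × cos(21°) = 233 m

233 m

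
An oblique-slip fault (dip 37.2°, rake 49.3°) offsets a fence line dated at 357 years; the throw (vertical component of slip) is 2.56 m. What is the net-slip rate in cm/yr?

1.56 cm/yr

dip-slip = throw / sin(dip) = 2.56 / sin(37.2°) = 4.234 m
net slip = dip-slip / sin(rake) = 4.234 / sin(49.3°) = 5.585 m
rate = 5.585 m / 357 years = 0.0156 m/yr = 1.56 cm/yr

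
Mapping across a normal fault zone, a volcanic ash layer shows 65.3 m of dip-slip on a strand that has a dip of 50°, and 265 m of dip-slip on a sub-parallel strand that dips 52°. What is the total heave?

205 m

heave_A = 65.3 × cos(50°) = 41.97 m
heave_B = 265 × cos(52°) = 163.2 m
total = 41.97 + 163.2 = 205 m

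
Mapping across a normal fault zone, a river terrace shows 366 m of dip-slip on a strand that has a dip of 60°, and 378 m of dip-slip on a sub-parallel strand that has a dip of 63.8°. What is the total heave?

350 m

heave_A = 366 × cos(60°) = 183 m
heave_B = 378 × cos(63.8°) = 166.9 m
total = 183 + 166.9 = 350 m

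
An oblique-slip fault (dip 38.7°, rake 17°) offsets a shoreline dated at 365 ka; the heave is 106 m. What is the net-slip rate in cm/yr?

0.127 cm/yr

dip-slip = heave / cos(dip) = 106 / cos(38.7°) = 135.8 m
net slip = dip-slip / sin(rake) = 135.8 / sin(17°) = 464.6 m
rate = 464.6 m / 365 ka = 0.00127 m/yr = 0.127 cm/yr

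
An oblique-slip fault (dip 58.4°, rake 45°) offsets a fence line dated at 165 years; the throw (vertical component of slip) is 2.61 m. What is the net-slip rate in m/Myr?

26300 m/Myr

dip-slip = throw / sin(dip) = 2.61 / sin(58.4°) = 3.064 m
net slip = dip-slip / sin(rake) = 3.064 / sin(45°) = 4.334 m
rate = 4.334 m / 165 years = 0.0263 m/yr = 26300 m/Myr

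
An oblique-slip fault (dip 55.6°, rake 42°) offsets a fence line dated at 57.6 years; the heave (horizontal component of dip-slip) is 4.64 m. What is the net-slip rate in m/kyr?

dip-slip = heave / cos(dip) = 4.64 / cos(55.6°) = 8.213 m
net slip = dip-slip / sin(rake) = 8.213 / sin(42°) = 12.27 m
rate = 12.27 m / 57.6 years = 0.213 m/yr = 213 m/kyr

213 m/kyr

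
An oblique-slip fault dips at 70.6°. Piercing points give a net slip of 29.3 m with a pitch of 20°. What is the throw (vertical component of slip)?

9.45 m

dip-slip = net slip × sin(rake) = 29.3 m × sin(20°) = 10.02 m
throw = dip-slip × sin(dip) = 10.02 × sin(70.6°) = 9.45 m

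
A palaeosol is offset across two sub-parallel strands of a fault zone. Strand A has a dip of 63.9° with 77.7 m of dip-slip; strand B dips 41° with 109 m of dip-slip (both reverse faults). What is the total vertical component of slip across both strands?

141 m

throw_A = 77.7 × sin(63.9°) = 69.78 m
throw_B = 109 × sin(41°) = 71.51 m
total = 69.78 + 71.51 = 141 m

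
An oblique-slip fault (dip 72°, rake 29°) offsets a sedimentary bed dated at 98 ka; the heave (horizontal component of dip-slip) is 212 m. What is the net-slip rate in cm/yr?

dip-slip = heave / cos(dip) = 212 / cos(72°) = 686 m
net slip = dip-slip / sin(rake) = 686 / sin(29°) = 1415 m
rate = 1415 m / 98 ka = 0.0144 m/yr = 1.44 cm/yr

1.44 cm/yr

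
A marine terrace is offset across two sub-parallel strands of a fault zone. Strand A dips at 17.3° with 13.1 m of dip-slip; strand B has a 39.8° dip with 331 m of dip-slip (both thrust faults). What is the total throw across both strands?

throw_A = 13.1 × sin(17.3°) = 3.896 m
throw_B = 331 × sin(39.8°) = 211.9 m
total = 3.896 + 211.9 = 216 m

216 m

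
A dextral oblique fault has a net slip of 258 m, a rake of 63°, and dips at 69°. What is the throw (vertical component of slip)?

dip-slip = net slip × sin(rake) = 258 m × sin(63°) = 229.9 m
throw = dip-slip × sin(dip) = 229.9 × sin(69°) = 215 m

215 m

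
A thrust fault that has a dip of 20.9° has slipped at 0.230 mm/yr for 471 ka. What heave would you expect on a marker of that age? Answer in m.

dip-slip = rate × time = 0.230 mm/yr × 471 ka = 108.3 m
heave = dip-slip × cos(dip) = 108.3 × cos(20.9°) = 101 m

101 m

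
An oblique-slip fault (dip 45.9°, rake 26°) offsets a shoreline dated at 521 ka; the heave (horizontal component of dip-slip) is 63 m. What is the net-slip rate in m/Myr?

396 m/Myr

dip-slip = heave / cos(dip) = 63 / cos(45.9°) = 90.53 m
net slip = dip-slip / sin(rake) = 90.53 / sin(26°) = 206.5 m
rate = 206.5 m / 521 ka = 0.000396 m/yr = 396 m/Myr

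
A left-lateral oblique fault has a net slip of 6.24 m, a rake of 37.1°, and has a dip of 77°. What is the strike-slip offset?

4.98 m

strike-slip = net slip × cos(rake) = 6.24 m × cos(37.1°) = 4.98 m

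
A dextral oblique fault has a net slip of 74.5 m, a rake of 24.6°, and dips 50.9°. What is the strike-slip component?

67.7 m

strike-slip = net slip × cos(rake) = 74.5 m × cos(24.6°) = 67.7 m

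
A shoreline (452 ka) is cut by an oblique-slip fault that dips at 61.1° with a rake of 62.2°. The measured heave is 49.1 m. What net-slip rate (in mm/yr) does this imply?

dip-slip = heave / cos(dip) = 49.1 / cos(61.1°) = 101.6 m
net slip = dip-slip / sin(rake) = 101.6 / sin(62.2°) = 114.9 m
rate = 114.9 m / 452 ka = 0.000254 m/yr = 0.254 mm/yr

0.254 mm/yr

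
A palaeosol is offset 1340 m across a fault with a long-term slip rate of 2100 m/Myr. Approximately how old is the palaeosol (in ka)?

638 ka

age = offset / rate = 1340 m / (2100 m/Myr) = 638000 yr = 638 ka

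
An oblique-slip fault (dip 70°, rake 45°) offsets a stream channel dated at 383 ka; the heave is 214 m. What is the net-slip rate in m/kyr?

dip-slip = heave / cos(dip) = 214 / cos(70°) = 625.7 m
net slip = dip-slip / sin(rake) = 625.7 / sin(45°) = 884.9 m
rate = 884.9 m / 383 ka = 0.00231 m/yr = 2.31 m/kyr

2.31 m/kyr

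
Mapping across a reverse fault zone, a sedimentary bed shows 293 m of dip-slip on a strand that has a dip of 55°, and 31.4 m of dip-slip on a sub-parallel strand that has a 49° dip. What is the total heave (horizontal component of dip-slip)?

189 m

heave_A = 293 × cos(55°) = 168.1 m
heave_B = 31.4 × cos(49°) = 20.60 m
total = 168.1 + 20.60 = 189 m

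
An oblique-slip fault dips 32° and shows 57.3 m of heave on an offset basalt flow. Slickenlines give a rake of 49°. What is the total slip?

89.5 m

dip-slip = heave / cos(dip) = 57.3 / cos(32°) = 67.57 m
net slip = dip-slip / sin(rake) = 67.57 / sin(49°) = 89.5 m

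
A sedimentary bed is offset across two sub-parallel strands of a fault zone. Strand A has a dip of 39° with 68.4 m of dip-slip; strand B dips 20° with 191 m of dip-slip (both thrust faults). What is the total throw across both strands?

108 m

throw_A = 68.4 × sin(39°) = 43.05 m
throw_B = 191 × sin(20°) = 65.33 m
total = 43.05 + 65.33 = 108 m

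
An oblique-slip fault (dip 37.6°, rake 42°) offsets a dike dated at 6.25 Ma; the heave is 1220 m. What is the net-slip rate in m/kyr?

0.368 m/kyr

dip-slip = heave / cos(dip) = 1220 / cos(37.6°) = 1540 m
net slip = dip-slip / sin(rake) = 1540 / sin(42°) = 2301 m
rate = 2301 m / 6.25 Ma = 0.000368 m/yr = 0.368 m/kyr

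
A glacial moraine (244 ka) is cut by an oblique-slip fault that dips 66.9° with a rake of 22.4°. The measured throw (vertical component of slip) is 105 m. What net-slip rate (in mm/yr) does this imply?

1.23 mm/yr

dip-slip = throw / sin(dip) = 105 / sin(66.9°) = 114.2 m
net slip = dip-slip / sin(rake) = 114.2 / sin(22.4°) = 299.6 m
rate = 299.6 m / 244 ka = 0.00123 m/yr = 1.23 mm/yr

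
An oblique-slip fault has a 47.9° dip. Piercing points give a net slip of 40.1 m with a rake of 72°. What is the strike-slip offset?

strike-slip = net slip × cos(rake) = 40.1 m × cos(72°) = 12.4 m

12.4 m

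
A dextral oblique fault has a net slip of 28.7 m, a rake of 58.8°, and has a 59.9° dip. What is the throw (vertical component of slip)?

dip-slip = net slip × sin(rake) = 28.7 m × sin(58.8°) = 24.55 m
throw = dip-slip × sin(dip) = 24.55 × sin(59.9°) = 21.2 m

21.2 m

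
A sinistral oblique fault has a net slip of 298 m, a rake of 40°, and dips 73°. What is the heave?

56 m

dip-slip = net slip × sin(rake) = 298 m × sin(40°) = 191.6 m
heave = dip-slip × cos(dip) = 191.6 × cos(73°) = 56 m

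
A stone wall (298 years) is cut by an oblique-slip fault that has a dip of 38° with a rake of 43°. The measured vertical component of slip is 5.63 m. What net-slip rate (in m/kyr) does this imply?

45 m/kyr

dip-slip = throw / sin(dip) = 5.63 / sin(38°) = 9.145 m
net slip = dip-slip / sin(rake) = 9.145 / sin(43°) = 13.41 m
rate = 13.41 m / 298 years = 0.0450 m/yr = 45 m/kyr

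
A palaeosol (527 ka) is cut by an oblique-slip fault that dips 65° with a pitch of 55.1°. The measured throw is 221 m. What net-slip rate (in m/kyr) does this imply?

0.564 m/kyr

dip-slip = throw / sin(dip) = 221 / sin(65°) = 243.8 m
net slip = dip-slip / sin(rake) = 243.8 / sin(55.1°) = 297.3 m
rate = 297.3 m / 527 ka = 0.000564 m/yr = 0.564 m/kyr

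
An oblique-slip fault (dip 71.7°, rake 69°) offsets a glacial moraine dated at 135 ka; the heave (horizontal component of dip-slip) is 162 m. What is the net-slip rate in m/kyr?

4.09 m/kyr

dip-slip = heave / cos(dip) = 162 / cos(71.7°) = 515.9 m
net slip = dip-slip / sin(rake) = 515.9 / sin(69°) = 552.6 m
rate = 552.6 m / 135 ka = 0.00409 m/yr = 4.09 m/kyr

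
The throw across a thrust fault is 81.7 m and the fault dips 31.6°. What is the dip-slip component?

156 m

dip-slip = throw / sin(dip) = 81.7 / sin(31.6°) = 156 m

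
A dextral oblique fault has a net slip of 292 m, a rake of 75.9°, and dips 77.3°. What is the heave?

dip-slip = net slip × sin(rake) = 292 m × sin(75.9°) = 283.2 m
heave = dip-slip × cos(dip) = 283.2 × cos(77.3°) = 62.3 m

62.3 m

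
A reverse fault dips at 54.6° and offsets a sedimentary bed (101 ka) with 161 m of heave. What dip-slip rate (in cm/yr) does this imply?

dip-slip = heave / cos(dip) = 161 m / cos(54.6°) = 277.9 m
rate = 277.9 m / 101 ka = 0.00275 m/yr = 0.275 cm/yr

0.275 cm/yr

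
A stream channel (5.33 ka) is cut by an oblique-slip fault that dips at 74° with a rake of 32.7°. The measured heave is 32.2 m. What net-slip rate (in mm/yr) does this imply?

dip-slip = heave / cos(dip) = 32.2 / cos(74°) = 116.8 m
net slip = dip-slip / sin(rake) = 116.8 / sin(32.7°) = 216.2 m
rate = 216.2 m / 5.33 ka = 0.0406 m/yr = 40.6 mm/yr

40.6 mm/yr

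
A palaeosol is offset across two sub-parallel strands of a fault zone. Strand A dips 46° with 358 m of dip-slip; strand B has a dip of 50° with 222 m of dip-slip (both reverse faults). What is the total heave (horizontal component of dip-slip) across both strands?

heave_A = 358 × cos(46°) = 248.7 m
heave_B = 222 × cos(50°) = 142.7 m
total = 248.7 + 142.7 = 391 m

391 m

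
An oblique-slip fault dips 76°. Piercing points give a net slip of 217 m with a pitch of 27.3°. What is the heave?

dip-slip = net slip × sin(rake) = 217 m × sin(27.3°) = 99.53 m
heave = dip-slip × cos(dip) = 99.53 × cos(76°) = 24.1 m

24.1 m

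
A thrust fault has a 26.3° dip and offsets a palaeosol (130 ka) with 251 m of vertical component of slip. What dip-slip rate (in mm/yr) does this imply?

4.36 mm/yr

dip-slip = throw / sin(dip) = 251 m / sin(26.3°) = 566.5 m
rate = 566.5 m / 130 ka = 0.00436 m/yr = 4.36 mm/yr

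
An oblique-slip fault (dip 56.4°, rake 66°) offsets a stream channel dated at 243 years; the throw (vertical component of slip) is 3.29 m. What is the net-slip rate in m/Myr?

17800 m/Myr

dip-slip = throw / sin(dip) = 3.29 / sin(56.4°) = 3.950 m
net slip = dip-slip / sin(rake) = 3.950 / sin(66°) = 4.324 m
rate = 4.324 m / 243 years = 0.0178 m/yr = 17800 m/Myr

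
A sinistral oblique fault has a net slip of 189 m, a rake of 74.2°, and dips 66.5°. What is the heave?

dip-slip = net slip × sin(rake) = 189 m × sin(74.2°) = 181.9 m
heave = dip-slip × cos(dip) = 181.9 × cos(66.5°) = 72.5 m

72.5 m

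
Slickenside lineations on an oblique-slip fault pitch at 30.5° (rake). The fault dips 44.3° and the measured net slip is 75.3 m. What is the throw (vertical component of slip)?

26.7 m

dip-slip = net slip × sin(rake) = 75.3 m × sin(30.5°) = 38.22 m
throw = dip-slip × sin(dip) = 38.22 × sin(44.3°) = 26.7 m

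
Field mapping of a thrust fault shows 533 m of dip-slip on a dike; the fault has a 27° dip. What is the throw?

242 m

throw = dip-slip × sin(dip) = 533 m × sin(27°) = 242 m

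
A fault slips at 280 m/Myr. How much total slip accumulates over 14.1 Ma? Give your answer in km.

3.95 km

slip = rate × time = 280 m/Myr × 14.1 Ma = 3950 m = 3.95 km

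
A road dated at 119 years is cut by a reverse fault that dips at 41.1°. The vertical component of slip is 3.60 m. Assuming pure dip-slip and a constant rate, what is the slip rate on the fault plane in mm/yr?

46 mm/yr

dip-slip = throw / sin(dip) = 3.60 m / sin(41.1°) = 5.476 m
rate = 5.476 m / 119 years = 0.0460 m/yr = 46 mm/yr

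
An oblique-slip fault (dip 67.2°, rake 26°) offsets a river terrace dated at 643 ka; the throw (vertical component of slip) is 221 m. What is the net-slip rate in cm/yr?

0.0850 cm/yr

dip-slip = throw / sin(dip) = 221 / sin(67.2°) = 239.7 m
net slip = dip-slip / sin(rake) = 239.7 / sin(26°) = 546.9 m
rate = 546.9 m / 643 ka = 0.000850 m/yr = 0.0850 cm/yr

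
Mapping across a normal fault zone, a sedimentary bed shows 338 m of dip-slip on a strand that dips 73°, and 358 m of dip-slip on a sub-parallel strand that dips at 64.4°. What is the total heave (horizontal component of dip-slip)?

254 m

heave_A = 338 × cos(73°) = 98.82 m
heave_B = 358 × cos(64.4°) = 154.7 m
total = 98.82 + 154.7 = 254 m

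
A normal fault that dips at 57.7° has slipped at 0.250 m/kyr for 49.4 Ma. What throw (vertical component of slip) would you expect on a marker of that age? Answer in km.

dip-slip = rate × time = 0.250 m/kyr × 49.4 Ma = 12350 m
throw = dip-slip × sin(dip) = 12350 × sin(57.7°) = 10400 m = 10.4 km

10.4 km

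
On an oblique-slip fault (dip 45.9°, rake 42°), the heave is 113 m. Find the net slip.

dip-slip = heave / cos(dip) = 113 / cos(45.9°) = 162.4 m
net slip = dip-slip / sin(rake) = 162.4 / sin(42°) = 243 m

243 m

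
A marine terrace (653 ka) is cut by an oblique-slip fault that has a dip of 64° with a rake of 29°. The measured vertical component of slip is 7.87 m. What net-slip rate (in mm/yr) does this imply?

dip-slip = throw / sin(dip) = 7.87 / sin(64°) = 8.756 m
net slip = dip-slip / sin(rake) = 8.756 / sin(29°) = 18.06 m
rate = 18.06 m / 653 ka = 0.0000277 m/yr = 0.0277 mm/yr

0.0277 mm/yr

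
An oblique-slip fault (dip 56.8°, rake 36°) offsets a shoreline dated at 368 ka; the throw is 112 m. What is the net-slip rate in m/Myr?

619 m/Myr

dip-slip = throw / sin(dip) = 112 / sin(56.8°) = 133.8 m
net slip = dip-slip / sin(rake) = 133.8 / sin(36°) = 227.7 m
rate = 227.7 m / 368 ka = 0.000619 m/yr = 619 m/Myr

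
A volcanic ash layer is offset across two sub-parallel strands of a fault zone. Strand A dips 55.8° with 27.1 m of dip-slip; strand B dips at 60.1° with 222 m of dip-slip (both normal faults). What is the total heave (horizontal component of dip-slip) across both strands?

126 m

heave_A = 27.1 × cos(55.8°) = 15.23 m
heave_B = 222 × cos(60.1°) = 110.7 m
total = 15.23 + 110.7 = 126 m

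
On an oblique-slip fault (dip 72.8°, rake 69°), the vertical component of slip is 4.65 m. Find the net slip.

5.21 m

dip-slip = throw / sin(dip) = 4.65 / sin(72.8°) = 4.868 m
net slip = dip-slip / sin(rake) = 4.868 / sin(69°) = 5.21 m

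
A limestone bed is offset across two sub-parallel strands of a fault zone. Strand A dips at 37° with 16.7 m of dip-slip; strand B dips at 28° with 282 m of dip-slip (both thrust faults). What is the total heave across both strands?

heave_A = 16.7 × cos(37°) = 13.34 m
heave_B = 282 × cos(28°) = 249 m
total = 13.34 + 249 = 262 m

262 m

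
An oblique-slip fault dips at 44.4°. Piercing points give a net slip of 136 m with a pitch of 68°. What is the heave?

dip-slip = net slip × sin(rake) = 136 m × sin(68°) = 126.1 m
heave = dip-slip × cos(dip) = 126.1 × cos(44.4°) = 90.1 m

90.1 m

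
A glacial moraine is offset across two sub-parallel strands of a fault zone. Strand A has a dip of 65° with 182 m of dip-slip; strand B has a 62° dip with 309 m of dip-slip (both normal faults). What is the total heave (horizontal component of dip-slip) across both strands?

222 m

heave_A = 182 × cos(65°) = 76.92 m
heave_B = 309 × cos(62°) = 145.1 m
total = 76.92 + 145.1 = 222 m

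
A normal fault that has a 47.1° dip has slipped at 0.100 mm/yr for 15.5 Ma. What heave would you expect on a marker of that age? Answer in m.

1060 m

dip-slip = rate × time = 0.100 mm/yr × 15.5 Ma = 1550 m
heave = dip-slip × cos(dip) = 1550 × cos(47.1°) = 1060 m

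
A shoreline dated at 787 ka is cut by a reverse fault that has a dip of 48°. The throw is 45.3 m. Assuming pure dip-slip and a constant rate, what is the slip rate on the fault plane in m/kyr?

dip-slip = throw / sin(dip) = 45.3 m / sin(48°) = 60.96 m
rate = 60.96 m / 787 ka = 0.0000775 m/yr = 0.0775 m/kyr

0.0775 m/kyr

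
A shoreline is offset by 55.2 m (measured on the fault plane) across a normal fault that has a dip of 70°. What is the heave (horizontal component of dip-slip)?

heave = dip-slip × cos(dip) = 55.2 m × cos(70°) = 18.9 m

18.9 m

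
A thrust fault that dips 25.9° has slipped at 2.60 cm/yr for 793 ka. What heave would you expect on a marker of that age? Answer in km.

dip-slip = rate × time = 2.60 cm/yr × 793 ka = 20620 m
heave = dip-slip × cos(dip) = 20620 × cos(25.9°) = 18500 m = 18.5 km

18.5 km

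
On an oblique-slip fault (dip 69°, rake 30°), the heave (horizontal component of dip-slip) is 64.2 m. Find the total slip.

358 m

dip-slip = heave / cos(dip) = 64.2 / cos(69°) = 179.1 m
net slip = dip-slip / sin(rake) = 179.1 / sin(30°) = 358 m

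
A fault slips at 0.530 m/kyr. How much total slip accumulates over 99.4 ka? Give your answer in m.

52.7 m

slip = rate × time = 0.530 m/kyr × 99.4 ka = 52.7 m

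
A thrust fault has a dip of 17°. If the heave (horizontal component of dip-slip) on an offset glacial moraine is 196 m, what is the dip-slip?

205 m

dip-slip = heave / cos(dip) = 196 / cos(17°) = 205 m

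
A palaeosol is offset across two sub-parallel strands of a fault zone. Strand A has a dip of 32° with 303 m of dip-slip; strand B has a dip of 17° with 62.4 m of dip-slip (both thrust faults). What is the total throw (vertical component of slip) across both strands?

179 m

throw_A = 303 × sin(32°) = 160.6 m
throw_B = 62.4 × sin(17°) = 18.24 m
total = 160.6 + 18.24 = 179 m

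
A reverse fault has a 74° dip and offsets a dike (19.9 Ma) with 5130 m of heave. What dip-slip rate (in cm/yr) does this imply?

0.0935 cm/yr

dip-slip = heave / cos(dip) = 5130 m / cos(74°) = 18610 m
rate = 18610 m / 19.9 Ma = 0.000935 m/yr = 0.0935 cm/yr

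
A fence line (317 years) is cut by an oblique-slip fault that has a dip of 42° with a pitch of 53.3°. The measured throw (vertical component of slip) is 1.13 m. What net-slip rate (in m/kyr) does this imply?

6.64 m/kyr

dip-slip = throw / sin(dip) = 1.13 / sin(42°) = 1.689 m
net slip = dip-slip / sin(rake) = 1.689 / sin(53.3°) = 2.106 m
rate = 2.106 m / 317 years = 0.00664 m/yr = 6.64 m/kyr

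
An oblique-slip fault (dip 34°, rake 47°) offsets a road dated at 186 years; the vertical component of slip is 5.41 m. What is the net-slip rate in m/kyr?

71.1 m/kyr

dip-slip = throw / sin(dip) = 5.41 / sin(34°) = 9.675 m
net slip = dip-slip / sin(rake) = 9.675 / sin(47°) = 13.23 m
rate = 13.23 m / 186 years = 0.0711 m/yr = 71.1 m/kyr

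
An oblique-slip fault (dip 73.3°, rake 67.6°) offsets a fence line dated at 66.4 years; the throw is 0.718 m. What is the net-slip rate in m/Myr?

12200 m/Myr

dip-slip = throw / sin(dip) = 0.718 / sin(73.3°) = 0.7496 m
net slip = dip-slip / sin(rake) = 0.7496 / sin(67.6°) = 0.8108 m
rate = 0.8108 m / 66.4 years = 0.0122 m/yr = 12200 m/Myr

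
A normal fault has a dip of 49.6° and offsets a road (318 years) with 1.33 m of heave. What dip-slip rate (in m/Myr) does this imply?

6450 m/Myr

dip-slip = heave / cos(dip) = 1.33 m / cos(49.6°) = 2.052 m
rate = 2.052 m / 318 years = 0.00645 m/yr = 6450 m/Myr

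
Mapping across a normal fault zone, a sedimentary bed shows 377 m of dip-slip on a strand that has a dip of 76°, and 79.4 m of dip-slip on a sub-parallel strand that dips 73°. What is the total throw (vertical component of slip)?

442 m

throw_A = 377 × sin(76°) = 365.8 m
throw_B = 79.4 × sin(73°) = 75.93 m
total = 365.8 + 75.93 = 442 m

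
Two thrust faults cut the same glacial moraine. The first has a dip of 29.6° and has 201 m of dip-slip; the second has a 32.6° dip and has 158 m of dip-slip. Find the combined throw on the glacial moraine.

184 m

throw_A = 201 × sin(29.6°) = 99.28 m
throw_B = 158 × sin(32.6°) = 85.13 m
total = 99.28 + 85.13 = 184 m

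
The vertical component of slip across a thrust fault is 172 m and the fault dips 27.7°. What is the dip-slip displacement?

370 m

dip-slip = throw / sin(dip) = 172 / sin(27.7°) = 370 m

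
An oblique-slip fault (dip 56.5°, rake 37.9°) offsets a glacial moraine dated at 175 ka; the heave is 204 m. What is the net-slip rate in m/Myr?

dip-slip = heave / cos(dip) = 204 / cos(56.5°) = 369.6 m
net slip = dip-slip / sin(rake) = 369.6 / sin(37.9°) = 601.7 m
rate = 601.7 m / 175 ka = 0.00344 m/yr = 3440 m/Myr

3440 m/Myr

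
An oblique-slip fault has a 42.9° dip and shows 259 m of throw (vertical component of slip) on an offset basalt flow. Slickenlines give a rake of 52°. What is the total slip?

dip-slip = throw / sin(dip) = 259 / sin(42.9°) = 380.5 m
net slip = dip-slip / sin(rake) = 380.5 / sin(52°) = 483 m

483 m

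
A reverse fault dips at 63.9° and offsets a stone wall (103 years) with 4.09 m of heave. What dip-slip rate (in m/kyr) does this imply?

dip-slip = heave / cos(dip) = 4.09 m / cos(63.9°) = 9.297 m
rate = 9.297 m / 103 years = 0.0903 m/yr = 90.3 m/kyr

90.3 m/kyr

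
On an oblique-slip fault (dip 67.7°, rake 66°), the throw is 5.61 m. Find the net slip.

dip-slip = throw / sin(dip) = 5.61 / sin(67.7°) = 6.063 m
net slip = dip-slip / sin(rake) = 6.063 / sin(66°) = 6.64 m

6.64 m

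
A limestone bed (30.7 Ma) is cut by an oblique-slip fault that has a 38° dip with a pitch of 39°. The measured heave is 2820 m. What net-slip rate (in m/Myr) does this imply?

dip-slip = heave / cos(dip) = 2820 / cos(38°) = 3579 m
net slip = dip-slip / sin(rake) = 3579 / sin(39°) = 5687 m
rate = 5687 m / 30.7 Ma = 0.000185 m/yr = 185 m/Myr

185 m/Myr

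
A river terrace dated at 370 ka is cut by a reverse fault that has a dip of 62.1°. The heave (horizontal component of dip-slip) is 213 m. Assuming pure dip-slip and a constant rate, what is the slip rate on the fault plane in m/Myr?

1230 m/Myr

dip-slip = heave / cos(dip) = 213 m / cos(62.1°) = 455.2 m
rate = 455.2 m / 370 ka = 0.00123 m/yr = 1230 m/Myr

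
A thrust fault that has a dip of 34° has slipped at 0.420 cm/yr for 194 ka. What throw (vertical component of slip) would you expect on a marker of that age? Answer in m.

dip-slip = rate × time = 0.420 cm/yr × 194 ka = 814.8 m
throw = dip-slip × sin(dip) = 814.8 × sin(34°) = 456 m

456 m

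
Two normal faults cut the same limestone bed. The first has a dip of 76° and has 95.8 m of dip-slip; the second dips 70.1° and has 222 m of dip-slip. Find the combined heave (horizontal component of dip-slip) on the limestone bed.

98.7 m

heave_A = 95.8 × cos(76°) = 23.18 m
heave_B = 222 × cos(70.1°) = 75.56 m
total = 23.18 + 75.56 = 98.7 m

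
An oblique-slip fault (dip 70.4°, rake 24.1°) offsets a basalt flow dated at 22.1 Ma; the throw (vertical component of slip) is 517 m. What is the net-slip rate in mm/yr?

0.0608 mm/yr

dip-slip = throw / sin(dip) = 517 / sin(70.4°) = 548.8 m
net slip = dip-slip / sin(rake) = 548.8 / sin(24.1°) = 1344 m
rate = 1344 m / 22.1 Ma = 0.0000608 m/yr = 0.0608 mm/yr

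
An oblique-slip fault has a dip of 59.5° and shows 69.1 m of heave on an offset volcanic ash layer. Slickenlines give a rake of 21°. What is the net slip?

380 m

dip-slip = heave / cos(dip) = 69.1 / cos(59.5°) = 136.1 m
net slip = dip-slip / sin(rake) = 136.1 / sin(21°) = 380 m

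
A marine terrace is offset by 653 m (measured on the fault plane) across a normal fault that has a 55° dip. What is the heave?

375 m

heave = dip-slip × cos(dip) = 653 m × cos(55°) = 375 m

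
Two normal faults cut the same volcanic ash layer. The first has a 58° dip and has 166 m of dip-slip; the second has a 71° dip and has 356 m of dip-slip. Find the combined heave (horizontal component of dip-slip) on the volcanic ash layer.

204 m

heave_A = 166 × cos(58°) = 87.97 m
heave_B = 356 × cos(71°) = 115.9 m
total = 87.97 + 115.9 = 204 m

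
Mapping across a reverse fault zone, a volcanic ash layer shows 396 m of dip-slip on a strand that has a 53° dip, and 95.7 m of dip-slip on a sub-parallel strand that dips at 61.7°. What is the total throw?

401 m

throw_A = 396 × sin(53°) = 316.3 m
throw_B = 95.7 × sin(61.7°) = 84.26 m
total = 316.3 + 84.26 = 401 m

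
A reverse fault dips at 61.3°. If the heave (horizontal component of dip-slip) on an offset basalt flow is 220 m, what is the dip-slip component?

458 m

dip-slip = heave / cos(dip) = 220 / cos(61.3°) = 458 m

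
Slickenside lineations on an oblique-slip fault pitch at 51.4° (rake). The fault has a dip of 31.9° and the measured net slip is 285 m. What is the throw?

118 m

dip-slip = net slip × sin(rake) = 285 m × sin(51.4°) = 222.7 m
throw = dip-slip × sin(dip) = 222.7 × sin(31.9°) = 118 m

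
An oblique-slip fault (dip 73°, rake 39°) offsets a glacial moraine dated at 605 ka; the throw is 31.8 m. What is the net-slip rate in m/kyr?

0.0873 m/kyr

dip-slip = throw / sin(dip) = 31.8 / sin(73°) = 33.25 m
net slip = dip-slip / sin(rake) = 33.25 / sin(39°) = 52.84 m
rate = 52.84 m / 605 ka = 0.0000873 m/yr = 0.0873 m/kyr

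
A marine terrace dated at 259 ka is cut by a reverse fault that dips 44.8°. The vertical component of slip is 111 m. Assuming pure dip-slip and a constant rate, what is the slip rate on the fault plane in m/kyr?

dip-slip = throw / sin(dip) = 111 m / sin(44.8°) = 157.5 m
rate = 157.5 m / 259 ka = 0.000608 m/yr = 0.608 m/kyr

0.608 m/kyr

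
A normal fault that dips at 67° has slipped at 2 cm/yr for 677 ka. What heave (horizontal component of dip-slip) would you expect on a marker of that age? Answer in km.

dip-slip = rate × time = 2 cm/yr × 677 ka = 13540 m
heave = dip-slip × cos(dip) = 13540 × cos(67°) = 5290 m = 5.29 km

5.29 km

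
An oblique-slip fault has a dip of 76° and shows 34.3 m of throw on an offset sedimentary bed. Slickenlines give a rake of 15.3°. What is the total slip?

dip-slip = throw / sin(dip) = 34.3 / sin(76°) = 35.35 m
net slip = dip-slip / sin(rake) = 35.35 / sin(15.3°) = 134 m

134 m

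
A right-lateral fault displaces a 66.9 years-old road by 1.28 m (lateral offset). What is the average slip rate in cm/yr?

rate = 1.28 m / 66.9 years = 0.0191 m/yr = 1.91 cm/yr

1.91 cm/yr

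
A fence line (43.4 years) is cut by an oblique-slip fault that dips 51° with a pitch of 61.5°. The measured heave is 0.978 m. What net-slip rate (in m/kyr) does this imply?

40.7 m/kyr

dip-slip = heave / cos(dip) = 0.978 / cos(51°) = 1.554 m
net slip = dip-slip / sin(rake) = 1.554 / sin(61.5°) = 1.768 m
rate = 1.768 m / 43.4 years = 0.0407 m/yr = 40.7 m/kyr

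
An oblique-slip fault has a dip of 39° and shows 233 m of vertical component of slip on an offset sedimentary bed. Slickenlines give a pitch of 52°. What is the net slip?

dip-slip = throw / sin(dip) = 233 / sin(39°) = 370.2 m
net slip = dip-slip / sin(rake) = 370.2 / sin(52°) = 470 m

470 m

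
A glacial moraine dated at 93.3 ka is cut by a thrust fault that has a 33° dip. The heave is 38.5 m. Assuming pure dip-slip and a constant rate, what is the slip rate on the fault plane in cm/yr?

dip-slip = heave / cos(dip) = 38.5 m / cos(33°) = 45.91 m
rate = 45.91 m / 93.3 ka = 0.000492 m/yr = 0.0492 cm/yr

0.0492 cm/yr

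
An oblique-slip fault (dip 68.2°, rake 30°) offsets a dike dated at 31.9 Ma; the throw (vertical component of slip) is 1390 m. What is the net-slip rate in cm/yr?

0.00939 cm/yr

dip-slip = throw / sin(dip) = 1390 / sin(68.2°) = 1497 m
net slip = dip-slip / sin(rake) = 1497 / sin(30°) = 2994 m
rate = 2994 m / 31.9 Ma = 0.0000939 m/yr = 0.00939 cm/yr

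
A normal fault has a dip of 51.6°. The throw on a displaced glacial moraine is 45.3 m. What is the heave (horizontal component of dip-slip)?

35.9 m

heave = throw / tan(dip) = 45.3 / tan(51.6°) = 35.9 m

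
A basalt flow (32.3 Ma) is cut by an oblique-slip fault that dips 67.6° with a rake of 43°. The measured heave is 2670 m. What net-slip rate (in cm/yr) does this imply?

dip-slip = heave / cos(dip) = 2670 / cos(67.6°) = 7007 m
net slip = dip-slip / sin(rake) = 7007 / sin(43°) = 10270 m
rate = 10270 m / 32.3 Ma = 0.000318 m/yr = 0.0318 cm/yr

0.0318 cm/yr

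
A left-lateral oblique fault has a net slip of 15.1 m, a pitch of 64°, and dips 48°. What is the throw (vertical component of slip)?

dip-slip = net slip × sin(rake) = 15.1 m × sin(64°) = 13.57 m
throw = dip-slip × sin(dip) = 13.57 × sin(48°) = 10.1 m

10.1 m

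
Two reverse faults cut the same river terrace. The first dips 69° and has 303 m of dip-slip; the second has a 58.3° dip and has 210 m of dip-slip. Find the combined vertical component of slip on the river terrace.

462 m

throw_A = 303 × sin(69°) = 282.9 m
throw_B = 210 × sin(58.3°) = 178.7 m
total = 282.9 + 178.7 = 462 m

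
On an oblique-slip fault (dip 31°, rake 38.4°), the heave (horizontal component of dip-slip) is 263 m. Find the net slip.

dip-slip = heave / cos(dip) = 263 / cos(31°) = 306.8 m
net slip = dip-slip / sin(rake) = 306.8 / sin(38.4°) = 494 m

494 m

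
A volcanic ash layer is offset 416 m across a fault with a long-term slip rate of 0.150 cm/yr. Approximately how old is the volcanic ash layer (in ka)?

277 ka

age = offset / rate = 416 m / (0.150 cm/yr) = 277000 yr = 277 ka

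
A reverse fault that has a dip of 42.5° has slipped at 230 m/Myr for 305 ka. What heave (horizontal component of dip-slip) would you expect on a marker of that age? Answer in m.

51.7 m

dip-slip = rate × time = 230 m/Myr × 305 ka = 70.15 m
heave = dip-slip × cos(dip) = 70.15 × cos(42.5°) = 51.7 m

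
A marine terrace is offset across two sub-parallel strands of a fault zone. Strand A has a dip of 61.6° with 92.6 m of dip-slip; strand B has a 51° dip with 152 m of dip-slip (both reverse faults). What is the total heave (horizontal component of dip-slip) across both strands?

heave_A = 92.6 × cos(61.6°) = 44.04 m
heave_B = 152 × cos(51°) = 95.66 m
total = 44.04 + 95.66 = 140 m

140 m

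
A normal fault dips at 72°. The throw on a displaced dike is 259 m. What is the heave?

heave = throw / tan(dip) = 259 / tan(72°) = 84.2 m

84.2 m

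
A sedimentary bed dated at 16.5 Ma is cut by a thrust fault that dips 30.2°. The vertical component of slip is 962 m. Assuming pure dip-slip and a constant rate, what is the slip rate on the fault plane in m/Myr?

116 m/Myr

dip-slip = throw / sin(dip) = 962 m / sin(30.2°) = 1912 m
rate = 1912 m / 16.5 Ma = 0.000116 m/yr = 116 m/Myr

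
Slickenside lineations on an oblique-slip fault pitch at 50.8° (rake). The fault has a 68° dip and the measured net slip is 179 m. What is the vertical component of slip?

dip-slip = net slip × sin(rake) = 179 m × sin(50.8°) = 138.7 m
throw = dip-slip × sin(dip) = 138.7 × sin(68°) = 129 m

129 m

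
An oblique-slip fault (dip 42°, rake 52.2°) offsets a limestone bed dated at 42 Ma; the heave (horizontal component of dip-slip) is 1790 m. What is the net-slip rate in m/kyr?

0.0726 m/kyr

dip-slip = heave / cos(dip) = 1790 / cos(42°) = 2409 m
net slip = dip-slip / sin(rake) = 2409 / sin(52.2°) = 3048 m
rate = 3048 m / 42 Ma = 0.0000726 m/yr = 0.0726 m/kyr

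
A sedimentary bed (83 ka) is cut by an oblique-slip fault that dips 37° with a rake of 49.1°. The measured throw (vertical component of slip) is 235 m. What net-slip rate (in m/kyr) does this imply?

dip-slip = throw / sin(dip) = 235 / sin(37°) = 390.5 m
net slip = dip-slip / sin(rake) = 390.5 / sin(49.1°) = 516.6 m
rate = 516.6 m / 83 ka = 0.00622 m/yr = 6.22 m/kyr

6.22 m/kyr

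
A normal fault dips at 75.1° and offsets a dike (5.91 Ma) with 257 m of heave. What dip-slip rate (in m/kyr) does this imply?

dip-slip = heave / cos(dip) = 257 m / cos(75.1°) = 999.5 m
rate = 999.5 m / 5.91 Ma = 0.000169 m/yr = 0.169 m/kyr

0.169 m/kyr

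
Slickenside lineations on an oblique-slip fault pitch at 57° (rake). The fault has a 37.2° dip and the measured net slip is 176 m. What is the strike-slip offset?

95.9 m

strike-slip = net slip × cos(rake) = 176 m × cos(57°) = 95.9 m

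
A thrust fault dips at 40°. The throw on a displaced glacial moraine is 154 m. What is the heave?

heave = throw / tan(dip) = 154 / tan(40°) = 184 m

184 m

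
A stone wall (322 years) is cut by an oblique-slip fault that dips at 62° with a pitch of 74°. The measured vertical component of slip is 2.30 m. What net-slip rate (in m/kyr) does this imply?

dip-slip = throw / sin(dip) = 2.30 / sin(62°) = 2.605 m
net slip = dip-slip / sin(rake) = 2.605 / sin(74°) = 2.710 m
rate = 2.710 m / 322 years = 0.00842 m/yr = 8.42 m/kyr

8.42 m/kyr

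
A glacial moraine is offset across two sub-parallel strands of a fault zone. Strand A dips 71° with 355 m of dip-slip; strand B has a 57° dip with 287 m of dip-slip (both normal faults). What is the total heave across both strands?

heave_A = 355 × cos(71°) = 115.6 m
heave_B = 287 × cos(57°) = 156.3 m
total = 115.6 + 156.3 = 272 m

272 m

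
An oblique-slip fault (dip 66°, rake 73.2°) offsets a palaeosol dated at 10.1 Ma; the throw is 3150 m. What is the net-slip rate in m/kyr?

0.357 m/kyr

dip-slip = throw / sin(dip) = 3150 / sin(66°) = 3448 m
net slip = dip-slip / sin(rake) = 3448 / sin(73.2°) = 3602 m
rate = 3602 m / 10.1 Ma = 0.000357 m/yr = 0.357 m/kyr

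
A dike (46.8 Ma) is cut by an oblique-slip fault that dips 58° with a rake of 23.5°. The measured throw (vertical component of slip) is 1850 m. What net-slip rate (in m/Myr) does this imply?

117 m/Myr

dip-slip = throw / sin(dip) = 1850 / sin(58°) = 2181 m
net slip = dip-slip / sin(rake) = 2181 / sin(23.5°) = 5471 m
rate = 5471 m / 46.8 Ma = 0.000117 m/yr = 117 m/Myr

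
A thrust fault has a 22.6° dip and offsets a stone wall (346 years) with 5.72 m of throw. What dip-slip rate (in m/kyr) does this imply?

43 m/kyr

dip-slip = throw / sin(dip) = 5.72 m / sin(22.6°) = 14.88 m
rate = 14.88 m / 346 years = 0.0430 m/yr = 43 m/kyr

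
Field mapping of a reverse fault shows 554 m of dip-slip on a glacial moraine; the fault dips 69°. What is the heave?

199 m

heave = dip-slip × cos(dip) = 554 m × cos(69°) = 199 m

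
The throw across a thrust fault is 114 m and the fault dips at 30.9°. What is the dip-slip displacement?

dip-slip = throw / sin(dip) = 114 / sin(30.9°) = 222 m

222 m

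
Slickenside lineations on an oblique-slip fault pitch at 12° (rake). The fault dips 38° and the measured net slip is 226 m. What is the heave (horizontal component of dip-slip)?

dip-slip = net slip × sin(rake) = 226 m × sin(12°) = 46.99 m
heave = dip-slip × cos(dip) = 46.99 × cos(38°) = 37 m

37 m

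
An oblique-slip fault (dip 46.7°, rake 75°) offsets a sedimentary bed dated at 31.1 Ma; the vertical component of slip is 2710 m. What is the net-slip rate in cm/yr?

dip-slip = throw / sin(dip) = 2710 / sin(46.7°) = 3724 m
net slip = dip-slip / sin(rake) = 3724 / sin(75°) = 3855 m
rate = 3855 m / 31.1 Ma = 0.000124 m/yr = 0.0124 cm/yr

0.0124 cm/yr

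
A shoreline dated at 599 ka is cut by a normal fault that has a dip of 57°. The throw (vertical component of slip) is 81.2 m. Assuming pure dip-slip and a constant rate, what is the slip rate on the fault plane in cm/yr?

dip-slip = throw / sin(dip) = 81.2 m / sin(57°) = 96.82 m
rate = 96.82 m / 599 ka = 0.000162 m/yr = 0.0162 cm/yr

0.0162 cm/yr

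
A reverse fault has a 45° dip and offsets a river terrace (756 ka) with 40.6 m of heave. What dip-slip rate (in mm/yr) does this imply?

dip-slip = heave / cos(dip) = 40.6 m / cos(45°) = 57.42 m
rate = 57.42 m / 756 ka = 0.0000759 m/yr = 0.0759 mm/yr

0.0759 mm/yr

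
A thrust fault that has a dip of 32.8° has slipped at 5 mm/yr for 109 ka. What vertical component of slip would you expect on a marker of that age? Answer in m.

dip-slip = rate × time = 5 mm/yr × 109 ka = 545 m
throw = dip-slip × sin(dip) = 545 × sin(32.8°) = 295 m

295 m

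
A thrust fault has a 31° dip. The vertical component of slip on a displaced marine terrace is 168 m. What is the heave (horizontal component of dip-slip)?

280 m

heave = throw / tan(dip) = 168 / tan(31°) = 280 m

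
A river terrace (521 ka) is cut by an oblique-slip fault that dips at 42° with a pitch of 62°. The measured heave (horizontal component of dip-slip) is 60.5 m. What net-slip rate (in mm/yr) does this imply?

dip-slip = heave / cos(dip) = 60.5 / cos(42°) = 81.41 m
net slip = dip-slip / sin(rake) = 81.41 / sin(62°) = 92.20 m
rate = 92.20 m / 521 ka = 0.000177 m/yr = 0.177 mm/yr

0.177 mm/yr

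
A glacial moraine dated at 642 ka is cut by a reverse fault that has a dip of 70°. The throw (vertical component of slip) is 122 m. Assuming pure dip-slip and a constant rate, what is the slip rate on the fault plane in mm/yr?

dip-slip = throw / sin(dip) = 122 m / sin(70°) = 129.8 m
rate = 129.8 m / 642 ka = 0.000202 m/yr = 0.202 mm/yr

0.202 mm/yr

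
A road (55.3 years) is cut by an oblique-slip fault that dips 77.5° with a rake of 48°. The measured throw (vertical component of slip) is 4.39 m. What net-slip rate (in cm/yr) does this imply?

dip-slip = throw / sin(dip) = 4.39 / sin(77.5°) = 4.497 m
net slip = dip-slip / sin(rake) = 4.497 / sin(48°) = 6.051 m
rate = 6.051 m / 55.3 years = 0.109 m/yr = 10.9 cm/yr

10.9 cm/yr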